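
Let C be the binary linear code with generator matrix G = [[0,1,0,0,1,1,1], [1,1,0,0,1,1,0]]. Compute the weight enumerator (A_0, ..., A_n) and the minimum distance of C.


Weight distribution: A_0 = 1, A_2 = 1, A_4 = 2. Minimum distance d = 2.

Enumerate all 2^2 = 4 messages m ∈ F_2^2.
For each, compute codeword c = mG in F_2^7, then tally its weight.
  m = 00 → c = 0000000, weight = 0.
  m = 10 → c = 0100111, weight = 4.
  m = 01 → c = 1100110, weight = 4.
  m = 11 → c = 1000001, weight = 2.
Tally weights:
  weight 0: 1 codewords.
  weight 2: 1 codewords.
  weight 4: 2 codewords.
Minimum distance d = smallest w > 0 with A_w > 0 = 2.
Sanity: Σ A_w = 4 = 2^2 = 4 ✓.


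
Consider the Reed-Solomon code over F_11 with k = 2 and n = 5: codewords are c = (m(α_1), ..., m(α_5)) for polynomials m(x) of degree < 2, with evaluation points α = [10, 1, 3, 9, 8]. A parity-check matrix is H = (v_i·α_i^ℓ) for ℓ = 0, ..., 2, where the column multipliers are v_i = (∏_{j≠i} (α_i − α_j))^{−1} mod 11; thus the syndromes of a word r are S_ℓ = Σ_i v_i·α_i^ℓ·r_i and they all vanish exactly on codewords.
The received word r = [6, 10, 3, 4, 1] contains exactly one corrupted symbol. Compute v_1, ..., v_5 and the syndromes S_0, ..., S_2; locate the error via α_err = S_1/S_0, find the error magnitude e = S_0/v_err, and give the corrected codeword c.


S = (8, 9, 6), error at position 5, error magnitude e = 10, c = [6, 10, 3, 4, 2].

Step 1: column multipliers v_i = (∏_{j≠i}(α_i − α_j))^{−1} mod 11.
  i = 1 (α = 10): (10−1)(10−3)(10−9)(10−8) = 9·7·1·2 = 126 ≡ 5, so v_1 = 5^{−1} = 9 (mod 11).
  i = 2 (α = 1): (1−10)(1−3)(1−9)(1−8) = (−9)·(−2)·(−8)·(−7) = 1008 ≡ 7, so v_2 = 7^{−1} = 8 (mod 11).
  i = 3 (α = 3): (3−10)(3−1)(3−9)(3−8) = (−7)·2·(−6)·(−5) = −420 ≡ 9, so v_3 = 9^{−1} = 5 (mod 11).
  i = 4 (α = 9): (9−10)(9−1)(9−3)(9−8) = (−1)·8·6·1 = −48 ≡ 7, so v_4 = 7^{−1} = 8 (mod 11).
  i = 5 (α = 8): (8−10)(8−1)(8−3)(8−9) = (−2)·7·5·(−1) = 70 ≡ 4, so v_5 = 4^{−1} = 3 (mod 11).
  v = [9, 8, 5, 8, 3].
Step 2: syndromes of r = [6, 10, 3, 4, 1] (all sums mod 11).
  S_0 = Σ v_i r_i = 9·6 + 8·10 + 5·3 + 8·4 + 3·1 = 184 ≡ 8.
  S_1 = Σ v_i α_i r_i = 9·10·6 + 8·1·10 + 5·3·3 + 8·9·4 + 3·8·1 = 977 ≡ 9.
  α_i^2 mod 11 = [1, 1, 9, 4, 9].
  S_2 = Σ v_i α_i^2 r_i = 9·1·6 + 8·1·10 + 5·9·3 + 8·4·4 + 3·9·1 = 424 ≡ 6.
  S = (8, 9, 6) ≠ 0, so r is not a codeword (an error is present).
Step 3: locate the error. For a single error e at position i, S_ℓ = v_i·e·α_i^ℓ, so α_err = S_1/S_0.
  S_0^{−1} = 8^{−1} = 7 (mod 11), so α_err = 9·7 = 63 ≡ 8 = α_5. Error position i = 5.
  Consistency check: S_2/S_1 = 6·5 = 30 ≡ 8 = α_err ✓ (single-error assumption holds).
Step 4: error magnitude e = S_0/v_5 = S_0·∏_{j≠5}(α_5 − α_j) = 8·4 = 32 ≡ 10 (mod 11).
Step 5: correct position 5: c_5 = r_5 − e = 1 − 10 ≡ 2 (mod 11). Hence c = [6, 10, 3, 4, 2].
  Check: interpolating c through the α_i gives m(x) = 8 + 2·x (degree < 2) with m(α_i) = c_i for every i, so c is indeed a codeword.


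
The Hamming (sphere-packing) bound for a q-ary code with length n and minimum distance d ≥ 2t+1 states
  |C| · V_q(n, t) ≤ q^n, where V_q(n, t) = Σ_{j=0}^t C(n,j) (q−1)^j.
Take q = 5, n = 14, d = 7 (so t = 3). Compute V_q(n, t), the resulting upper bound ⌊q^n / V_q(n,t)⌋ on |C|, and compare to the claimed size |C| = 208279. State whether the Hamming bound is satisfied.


V_q(n, t) = 24809, q^n = 6103515625, Hamming bound = 246020, |C| = 208279 ≤ bound (satisfied).

Step 1: Compute V_q(n, t) = Σ_{j=0}^3 C(n, j) (q−1)^j.
  j = 0: C(14,0)·(4)^0 = 1·1 = 1.
  j = 1: C(14,1)·(4)^1 = 14·4 = 56.
  j = 2: C(14,2)·(4)^2 = 91·16 = 1456.
  j = 3: C(14,3)·(4)^3 = 364·64 = 23296.
  V_q(n, t) = 1 + 56 + 1456 + 23296 = 24809.
Step 2: q^n = 5^14 = 6103515625.
Step 3: Hamming bound ⌊q^n / V_q(n,t)⌋ = ⌊6103515625/24809⌋ = 246020.
Step 4: Compare |C| = 208279 to 246020: satisfied.
The claimed |C| lies below the Hamming bound.


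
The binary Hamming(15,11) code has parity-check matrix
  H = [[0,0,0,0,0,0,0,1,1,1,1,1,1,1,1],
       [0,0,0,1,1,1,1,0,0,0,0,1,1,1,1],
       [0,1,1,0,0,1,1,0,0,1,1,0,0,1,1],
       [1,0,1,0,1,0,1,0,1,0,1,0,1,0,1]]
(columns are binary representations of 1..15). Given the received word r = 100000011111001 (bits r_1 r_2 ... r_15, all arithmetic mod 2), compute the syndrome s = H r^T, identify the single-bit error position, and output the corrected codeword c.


s = (0, 0, 1, 0)^T, error position = 2, corrected codeword c = 110000011111001

Compute s = H r^T mod 2 one row at a time:
  s_1 = 1 + 1 + 1 + 1 + 1 + 0 + 0 + 1 = 6 ≡ 0 (mod 2).
  s_2 = 0 + 0 + 0 + 0 + 1 + 0 + 0 + 1 = 2 ≡ 0 (mod 2).
  s_3 = 0 + 0 + 0 + 0 + 1 + 1 + 0 + 1 = 3 ≡ 1 (mod 2).
  s_4 = 1 + 0 + 0 + 0 + 1 + 1 + 0 + 1 = 4 ≡ 0 (mod 2).
s = (0, 0, 1, 0)^T — this equals column 2 of H (binary 0010), so error is at position 2.
Correct: flip bit 2 of r = 100000011111001 to get c = 110000011111001.


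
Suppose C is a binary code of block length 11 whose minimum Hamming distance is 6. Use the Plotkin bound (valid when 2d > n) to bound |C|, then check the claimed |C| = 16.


Plotkin bound M ≤ 12; given |C| = 16 > bound (violated).

Check applicability: 2d = 12, n = 11.
2d − n = 1 > 0, so Plotkin applies.
Compute d/(2d−n) = 6/1 ≈ 6.0000.
⌊d/(2d−n)⌋ = 6.
Plotkin bound: M ≤ 2·6 = 12.
Given |C| = 16, check: VIOLATED.
This |C| is above the Plotkin bound, so no binary code with n = 11, d = 6 and 16 codewords exists.


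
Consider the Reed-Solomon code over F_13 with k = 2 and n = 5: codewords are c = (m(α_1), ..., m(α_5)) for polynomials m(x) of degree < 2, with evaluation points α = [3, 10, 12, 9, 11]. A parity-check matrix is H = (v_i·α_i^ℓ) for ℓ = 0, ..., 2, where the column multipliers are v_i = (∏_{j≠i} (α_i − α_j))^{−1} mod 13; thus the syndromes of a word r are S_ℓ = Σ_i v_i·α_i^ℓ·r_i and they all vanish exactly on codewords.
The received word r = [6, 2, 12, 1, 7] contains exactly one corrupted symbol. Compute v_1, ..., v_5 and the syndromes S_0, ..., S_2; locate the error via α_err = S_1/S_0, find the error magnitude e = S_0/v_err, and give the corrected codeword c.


S = (10, 12, 4), error at position 4, error magnitude e = 4, c = [6, 2, 12, 10, 7].

Step 1: column multipliers v_i = (∏_{j≠i}(α_i − α_j))^{−1} mod 13.
  i = 1 (α = 3): (3−10)(3−12)(3−9)(3−11) = (−7)·(−9)·(−6)·(−8) = 3024 ≡ 8, so v_1 = 8^{−1} = 5 (mod 13).
  i = 2 (α = 10): (10−3)(10−12)(10−9)(10−11) = 7·(−2)·1·(−1) = 14 ≡ 1, so v_2 = 1^{−1} = 1 (mod 13).
  i = 3 (α = 12): (12−3)(12−10)(12−9)(12−11) = 9·2·3·1 = 54 ≡ 2, so v_3 = 2^{−1} = 7 (mod 13).
  i = 4 (α = 9): (9−3)(9−10)(9−12)(9−11) = 6·(−1)·(−3)·(−2) = −36 ≡ 3, so v_4 = 3^{−1} = 9 (mod 13).
  i = 5 (α = 11): (11−3)(11−10)(11−12)(11−9) = 8·1·(−1)·2 = −16 ≡ 10, so v_5 = 10^{−1} = 4 (mod 13).
  v = [5, 1, 7, 9, 4].
Step 2: syndromes of r = [6, 2, 12, 1, 7] (all sums mod 13).
  S_0 = Σ v_i r_i = 5·6 + 1·2 + 7·12 + 9·1 + 4·7 = 153 ≡ 10.
  S_1 = Σ v_i α_i r_i = 5·3·6 + 1·10·2 + 7·12·12 + 9·9·1 + 4·11·7 = 1507 ≡ 12.
  α_i^2 mod 13 = [9, 9, 1, 3, 4].
  S_2 = Σ v_i α_i^2 r_i = 5·9·6 + 1·9·2 + 7·1·12 + 9·3·1 + 4·4·7 = 511 ≡ 4.
  S = (10, 12, 4) ≠ 0, so r is not a codeword (an error is present).
Step 3: locate the error. For a single error e at position i, S_ℓ = v_i·e·α_i^ℓ, so α_err = S_1/S_0.
  S_0^{−1} = 10^{−1} = 4 (mod 13), so α_err = 12·4 = 48 ≡ 9 = α_4. Error position i = 4.
  Consistency check: S_2/S_1 = 4·12 = 48 ≡ 9 = α_err ✓ (single-error assumption holds).
Step 4: error magnitude e = S_0/v_4 = S_0·∏_{j≠4}(α_4 − α_j) = 10·3 = 30 ≡ 4 (mod 13).
Step 5: correct position 4: c_4 = r_4 − e = 1 − 4 ≡ 10 (mod 13). Hence c = [6, 2, 12, 10, 7].
  Check: interpolating c through the α_i gives m(x) = 4 + 5·x (degree < 2) with m(α_i) = c_i for every i, so c is indeed a codeword.


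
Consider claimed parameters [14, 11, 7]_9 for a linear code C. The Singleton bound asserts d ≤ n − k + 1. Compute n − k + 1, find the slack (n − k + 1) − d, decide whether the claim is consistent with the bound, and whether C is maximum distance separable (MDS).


Singleton RHS = n − k + 1 = 4, slack = -3, bound violated (no such code; not MDS).

Singleton bound: d ≤ n − k + 1.
Here n = 14, k = 11, so n − k + 1 = 4.
Given d = 7, check d ≤ 4: NO.
Slack = (n − k + 1) − d = -3.
The slack is negative: d = 7 exceeds n − k + 1 = 4 by 3, so the Singleton bound is violated and no linear [14, 11, 7]_9 code can exist. In particular it is not MDS (MDS requires d = n − k + 1 exactly).
Description: the claimed parameters are [14, 11, 7]_9; such a code would be impossible (violates the Singleton bound).


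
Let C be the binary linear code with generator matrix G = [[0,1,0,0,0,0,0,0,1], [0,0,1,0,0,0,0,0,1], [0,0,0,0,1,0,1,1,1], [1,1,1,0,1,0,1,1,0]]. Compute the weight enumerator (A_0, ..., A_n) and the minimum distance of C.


Weight distribution: A_0 = 1, A_2 = 6, A_4 = 5, A_6 = 4. Minimum distance d = 2.

Enumerate all 2^4 = 16 messages m ∈ F_2^4.
For each, compute codeword c = mG in F_2^9, then tally its weight.
  m = 0000 → c = 000000000, weight = 0.
  m = 1000 → c = 010000001, weight = 2.
  m = 0100 → c = 001000001, weight = 2.
  m = 1100 → c = 011000000, weight = 2.
  m = 0010 → c = 000010111, weight = 4.
  m = 1010 → c = 010010110, weight = 4.
  m = 0110 → c = 001010110, weight = 4.
  m = 1110 → c = 011010111, weight = 6.
  m = 0001 → c = 111010110, weight = 6.
  m = 1001 → c = 101010111, weight = 6.
  m = 0101 → c = 110010111, weight = 6.
  m = 1101 → c = 100010110, weight = 4.
  m = 0011 → c = 111000001, weight = 4.
  m = 1011 → c = 101000000, weight = 2.
  m = 0111 → c = 110000000, weight = 2.
  m = 1111 → c = 100000001, weight = 2.
Tally weights:
  weight 0: 1 codewords.
  weight 2: 6 codewords.
  weight 4: 5 codewords.
  weight 6: 4 codewords.
Minimum distance d = smallest w > 0 with A_w > 0 = 2.
Sanity: Σ A_w = 16 = 2^4 = 16 ✓.


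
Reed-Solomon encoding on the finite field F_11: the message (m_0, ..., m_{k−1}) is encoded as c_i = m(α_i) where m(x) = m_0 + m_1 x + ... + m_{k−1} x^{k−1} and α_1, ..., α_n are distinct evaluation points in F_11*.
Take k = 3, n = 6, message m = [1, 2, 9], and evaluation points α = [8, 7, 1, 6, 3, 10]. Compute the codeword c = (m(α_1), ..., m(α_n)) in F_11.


c = [10, 5, 1, 7, 0, 8]

Message polynomial: m(x) = 1 + 2·x + 9·x^2 (mod 11).
For each evaluation point α_i, compute m(α_i) mod 11:
  α_1 = 8: Horner steps 9 → 8 → 10, so m(8) = 10.
  α_2 = 7: Horner steps 9 → 10 → 5, so m(7) = 5.
  α_3 = 1: Horner steps 9 → 0 → 1, so m(1) = 1.
  α_4 = 6: Horner steps 9 → 1 → 7, so m(6) = 7.
  α_5 = 3: Horner steps 9 → 7 → 0, so m(3) = 0.
  α_6 = 10: Horner steps 9 → 4 → 8, so m(10) = 8.
Codeword c = [10, 5, 1, 7, 0, 8] ∈ F_11^6.


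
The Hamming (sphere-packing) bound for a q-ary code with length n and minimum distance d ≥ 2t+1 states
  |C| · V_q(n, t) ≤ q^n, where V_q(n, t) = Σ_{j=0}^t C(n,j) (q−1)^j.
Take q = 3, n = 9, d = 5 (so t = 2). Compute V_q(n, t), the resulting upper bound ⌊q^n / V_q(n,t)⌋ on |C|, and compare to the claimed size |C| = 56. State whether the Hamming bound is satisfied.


V_q(n, t) = 163, q^n = 19683, Hamming bound = 120, |C| = 56 ≤ bound (satisfied).

Step 1: Compute V_q(n, t) = Σ_{j=0}^2 C(n, j) (q−1)^j.
  j = 0: C(9,0)·(2)^0 = 1·1 = 1.
  j = 1: C(9,1)·(2)^1 = 9·2 = 18.
  j = 2: C(9,2)·(2)^2 = 36·4 = 144.
  V_q(n, t) = 1 + 18 + 144 = 163.
Step 2: q^n = 3^9 = 19683.
Step 3: Hamming bound ⌊q^n / V_q(n,t)⌋ = ⌊19683/163⌋ = 120.
Step 4: Compare |C| = 56 to 120: satisfied.
The claimed |C| lies below the Hamming bound.


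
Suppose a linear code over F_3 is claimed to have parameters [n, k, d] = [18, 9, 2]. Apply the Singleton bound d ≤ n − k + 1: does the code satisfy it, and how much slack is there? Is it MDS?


Singleton RHS = n − k + 1 = 10, slack = 8, bound satisfied, not MDS.

Singleton bound: d ≤ n − k + 1.
Here n = 18, k = 9, so n − k + 1 = 10.
Given d = 2, check d ≤ 10: YES.
Slack = (n − k + 1) − d = 8.
The code is NOT MDS (slack = 8 > 0).
Description: the claimed parameters are [18, 9, 2]_3; such a code would be non-MDS.


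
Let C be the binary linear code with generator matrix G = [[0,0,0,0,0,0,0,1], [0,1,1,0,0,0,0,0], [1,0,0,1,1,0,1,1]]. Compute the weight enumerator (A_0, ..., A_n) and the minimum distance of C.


Weight distribution: A_0 = 1, A_1 = 1, A_2 = 1, A_3 = 1, A_4 = 1, A_5 = 1, A_6 = 1, A_7 = 1. Minimum distance d = 1.

Enumerate all 2^3 = 8 messages m ∈ F_2^3.
For each, compute codeword c = mG in F_2^8, then tally its weight.
  m = 000 → c = 00000000, weight = 0.
  m = 100 → c = 00000001, weight = 1.
  m = 010 → c = 01100000, weight = 2.
  m = 110 → c = 01100001, weight = 3.
  m = 001 → c = 10011011, weight = 5.
  m = 101 → c = 10011010, weight = 4.
  m = 011 → c = 11111011, weight = 7.
  m = 111 → c = 11111010, weight = 6.
Tally weights:
  weight 0: 1 codewords.
  weight 1: 1 codewords.
  weight 2: 1 codewords.
  weight 3: 1 codewords.
  weight 4: 1 codewords.
  weight 5: 1 codewords.
  weight 6: 1 codewords.
  weight 7: 1 codewords.
Minimum distance d = smallest w > 0 with A_w > 0 = 1.
Sanity: Σ A_w = 8 = 2^3 = 8 ✓.


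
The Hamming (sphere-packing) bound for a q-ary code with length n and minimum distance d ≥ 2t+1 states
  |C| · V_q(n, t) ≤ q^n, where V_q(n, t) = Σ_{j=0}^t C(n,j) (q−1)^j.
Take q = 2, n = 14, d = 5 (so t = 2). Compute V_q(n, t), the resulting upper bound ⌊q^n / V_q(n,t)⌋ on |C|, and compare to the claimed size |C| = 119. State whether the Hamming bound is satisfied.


V_q(n, t) = 106, q^n = 16384, Hamming bound = 154, |C| = 119 ≤ bound (satisfied).

Step 1: Compute V_q(n, t) = Σ_{j=0}^2 C(n, j) (q−1)^j.
  j = 0: C(14,0)·(1)^0 = 1·1 = 1.
  j = 1: C(14,1)·(1)^1 = 14·1 = 14.
  j = 2: C(14,2)·(1)^2 = 91·1 = 91.
  V_q(n, t) = 1 + 14 + 91 = 106.
Step 2: q^n = 2^14 = 16384.
Step 3: Hamming bound ⌊q^n / V_q(n,t)⌋ = ⌊16384/106⌋ = 154.
Step 4: Compare |C| = 119 to 154: satisfied.
The claimed |C| lies below the Hamming bound.


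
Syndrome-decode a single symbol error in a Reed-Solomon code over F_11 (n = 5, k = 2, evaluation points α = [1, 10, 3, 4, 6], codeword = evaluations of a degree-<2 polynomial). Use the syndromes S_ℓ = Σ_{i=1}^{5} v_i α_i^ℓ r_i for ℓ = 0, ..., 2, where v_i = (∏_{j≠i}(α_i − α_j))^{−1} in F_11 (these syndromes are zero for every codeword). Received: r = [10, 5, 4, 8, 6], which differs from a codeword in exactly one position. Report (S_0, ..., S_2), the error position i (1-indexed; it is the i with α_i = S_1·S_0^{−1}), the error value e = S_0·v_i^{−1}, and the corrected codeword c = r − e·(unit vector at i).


S = (6, 2, 8), error at position 4, error magnitude e = 7, c = [10, 5, 4, 1, 6].

Step 1: column multipliers v_i = (∏_{j≠i}(α_i − α_j))^{−1} mod 11.
  i = 1 (α = 1): (1−10)(1−3)(1−4)(1−6) = (−9)·(−2)·(−3)·(−5) = 270 ≡ 6, so v_1 = 6^{−1} = 2 (mod 11).
  i = 2 (α = 10): (10−1)(10−3)(10−4)(10−6) = 9·7·6·4 = 1512 ≡ 5, so v_2 = 5^{−1} = 9 (mod 11).
  i = 3 (α = 3): (3−1)(3−10)(3−4)(3−6) = 2·(−7)·(−1)·(−3) = −42 ≡ 2, so v_3 = 2^{−1} = 6 (mod 11).
  i = 4 (α = 4): (4−1)(4−10)(4−3)(4−6) = 3·(−6)·1·(−2) = 36 ≡ 3, so v_4 = 3^{−1} = 4 (mod 11).
  i = 5 (α = 6): (6−1)(6−10)(6−3)(6−4) = 5·(−4)·3·2 = −120 ≡ 1, so v_5 = 1^{−1} = 1 (mod 11).
  v = [2, 9, 6, 4, 1].
Step 2: syndromes of r = [10, 5, 4, 8, 6] (all sums mod 11).
  S_0 = Σ v_i r_i = 2·10 + 9·5 + 6·4 + 4·8 + 1·6 = 127 ≡ 6.
  S_1 = Σ v_i α_i r_i = 2·1·10 + 9·10·5 + 6·3·4 + 4·4·8 + 1·6·6 = 706 ≡ 2.
  α_i^2 mod 11 = [1, 1, 9, 5, 3].
  S_2 = Σ v_i α_i^2 r_i = 2·1·10 + 9·1·5 + 6·9·4 + 4·5·8 + 1·3·6 = 459 ≡ 8.
  S = (6, 2, 8) ≠ 0, so r is not a codeword (an error is present).
Step 3: locate the error. For a single error e at position i, S_ℓ = v_i·e·α_i^ℓ, so α_err = S_1/S_0.
  S_0^{−1} = 6^{−1} = 2 (mod 11), so α_err = 2·2 = 4 ≡ 4 = α_4. Error position i = 4.
  Consistency check: S_2/S_1 = 8·6 = 48 ≡ 4 = α_err ✓ (single-error assumption holds).
Step 4: error magnitude e = S_0/v_4 = S_0·∏_{j≠4}(α_4 − α_j) = 6·3 = 18 ≡ 7 (mod 11).
Step 5: correct position 4: c_4 = r_4 − e = 8 − 7 ≡ 1 (mod 11). Hence c = [10, 5, 4, 1, 6].
  Check: interpolating c through the α_i gives m(x) = 2 + 8·x (degree < 2) with m(α_i) = c_i for every i, so c is indeed a codeword.


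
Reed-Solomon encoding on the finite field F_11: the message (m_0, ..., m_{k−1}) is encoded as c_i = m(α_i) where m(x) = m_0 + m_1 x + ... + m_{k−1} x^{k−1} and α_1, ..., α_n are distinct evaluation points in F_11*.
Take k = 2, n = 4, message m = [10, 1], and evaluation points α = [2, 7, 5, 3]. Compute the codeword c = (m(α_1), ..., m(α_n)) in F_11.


c = [1, 6, 4, 2]

Message polynomial: m(x) = 10 + 1·x (mod 11).
For each evaluation point α_i, compute m(α_i) mod 11:
  α_1 = 2: Horner steps 1 → 1, so m(2) = 1.
  α_2 = 7: Horner steps 1 → 6, so m(7) = 6.
  α_3 = 5: Horner steps 1 → 4, so m(5) = 4.
  α_4 = 3: Horner steps 1 → 2, so m(3) = 2.
Codeword c = [1, 6, 4, 2] ∈ F_11^4.


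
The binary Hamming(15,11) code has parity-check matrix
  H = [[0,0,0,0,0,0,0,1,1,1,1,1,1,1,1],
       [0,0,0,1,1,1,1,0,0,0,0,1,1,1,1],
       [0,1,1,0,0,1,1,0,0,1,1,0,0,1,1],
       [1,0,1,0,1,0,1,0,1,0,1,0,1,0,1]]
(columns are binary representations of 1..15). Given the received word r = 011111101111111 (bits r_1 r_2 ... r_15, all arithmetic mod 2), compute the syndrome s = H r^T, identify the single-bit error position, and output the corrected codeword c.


s = (1, 0, 0, 1)^T, error position = 9, corrected codeword c = 011111100111111

Compute s = H r^T mod 2 one row at a time:
  s_1 = 0 + 1 + 1 + 1 + 1 + 1 + 1 + 1 = 7 ≡ 1 (mod 2).
  s_2 = 1 + 1 + 1 + 1 + 1 + 1 + 1 + 1 = 8 ≡ 0 (mod 2).
  s_3 = 1 + 1 + 1 + 1 + 1 + 1 + 1 + 1 = 8 ≡ 0 (mod 2).
  s_4 = 0 + 1 + 1 + 1 + 1 + 1 + 1 + 1 = 7 ≡ 1 (mod 2).
s = (1, 0, 0, 1)^T — this equals column 9 of H (binary 1001), so error is at position 9.
Correct: flip bit 9 of r = 011111101111111 to get c = 011111100111111.


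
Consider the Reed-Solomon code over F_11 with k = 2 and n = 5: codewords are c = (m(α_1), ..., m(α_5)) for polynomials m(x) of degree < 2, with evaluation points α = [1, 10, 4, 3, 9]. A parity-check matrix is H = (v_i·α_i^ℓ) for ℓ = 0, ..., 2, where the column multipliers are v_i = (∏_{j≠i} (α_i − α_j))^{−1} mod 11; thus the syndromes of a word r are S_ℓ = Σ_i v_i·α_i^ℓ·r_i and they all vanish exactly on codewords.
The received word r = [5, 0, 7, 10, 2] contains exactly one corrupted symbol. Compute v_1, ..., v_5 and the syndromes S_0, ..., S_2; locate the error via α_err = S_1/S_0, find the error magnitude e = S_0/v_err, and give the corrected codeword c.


S = (5, 1, 9), error at position 5, error magnitude e = 10, c = [5, 0, 7, 10, 3].

Step 1: column multipliers v_i = (∏_{j≠i}(α_i − α_j))^{−1} mod 11.
  i = 1 (α = 1): (1−10)(1−4)(1−3)(1−9) = (−9)·(−3)·(−2)·(−8) = 432 ≡ 3, so v_1 = 3^{−1} = 4 (mod 11).
  i = 2 (α = 10): (10−1)(10−4)(10−3)(10−9) = 9·6·7·1 = 378 ≡ 4, so v_2 = 4^{−1} = 3 (mod 11).
  i = 3 (α = 4): (4−1)(4−10)(4−3)(4−9) = 3·(−6)·1·(−5) = 90 ≡ 2, so v_3 = 2^{−1} = 6 (mod 11).
  i = 4 (α = 3): (3−1)(3−10)(3−4)(3−9) = 2·(−7)·(−1)·(−6) = −84 ≡ 4, so v_4 = 4^{−1} = 3 (mod 11).
  i = 5 (α = 9): (9−1)(9−10)(9−4)(9−3) = 8·(−1)·5·6 = −240 ≡ 2, so v_5 = 2^{−1} = 6 (mod 11).
  v = [4, 3, 6, 3, 6].
Step 2: syndromes of r = [5, 0, 7, 10, 2] (all sums mod 11).
  S_0 = Σ v_i r_i = 4·5 + 3·0 + 6·7 + 3·10 + 6·2 = 104 ≡ 5.
  S_1 = Σ v_i α_i r_i = 4·1·5 + 3·10·0 + 6·4·7 + 3·3·10 + 6·9·2 = 386 ≡ 1.
  α_i^2 mod 11 = [1, 1, 5, 9, 4].
  S_2 = Σ v_i α_i^2 r_i = 4·1·5 + 3·1·0 + 6·5·7 + 3·9·10 + 6·4·2 = 548 ≡ 9.
  S = (5, 1, 9) ≠ 0, so r is not a codeword (an error is present).
Step 3: locate the error. For a single error e at position i, S_ℓ = v_i·e·α_i^ℓ, so α_err = S_1/S_0.
  S_0^{−1} = 5^{−1} = 9 (mod 11), so α_err = 1·9 = 9 ≡ 9 = α_5. Error position i = 5.
  Consistency check: S_2/S_1 = 9·1 = 9 ≡ 9 = α_err ✓ (single-error assumption holds).
Step 4: error magnitude e = S_0/v_5 = S_0·∏_{j≠5}(α_5 − α_j) = 5·2 = 10 ≡ 10 (mod 11).
Step 5: correct position 5: c_5 = r_5 − e = 2 − 10 ≡ 3 (mod 11). Hence c = [5, 0, 7, 10, 3].
  Check: interpolating c through the α_i gives m(x) = 8 + 8·x (degree < 2) with m(α_i) = c_i for every i, so c is indeed a codeword.


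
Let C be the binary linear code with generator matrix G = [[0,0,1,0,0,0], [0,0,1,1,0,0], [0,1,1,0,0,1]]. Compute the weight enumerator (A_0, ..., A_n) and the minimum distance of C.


Weight distribution: A_0 = 1, A_1 = 2, A_2 = 2, A_3 = 2, A_4 = 1. Minimum distance d = 1.

Enumerate all 2^3 = 8 messages m ∈ F_2^3.
For each, compute codeword c = mG in F_2^6, then tally its weight.
  m = 000 → c = 000000, weight = 0.
  m = 100 → c = 001000, weight = 1.
  m = 010 → c = 001100, weight = 2.
  m = 110 → c = 000100, weight = 1.
  m = 001 → c = 011001, weight = 3.
  m = 101 → c = 010001, weight = 2.
  m = 011 → c = 010101, weight = 3.
  m = 111 → c = 011101, weight = 4.
Tally weights:
  weight 0: 1 codewords.
  weight 1: 2 codewords.
  weight 2: 2 codewords.
  weight 3: 2 codewords.
  weight 4: 1 codewords.
Minimum distance d = smallest w > 0 with A_w > 0 = 1.
Sanity: Σ A_w = 8 = 2^3 = 8 ✓.


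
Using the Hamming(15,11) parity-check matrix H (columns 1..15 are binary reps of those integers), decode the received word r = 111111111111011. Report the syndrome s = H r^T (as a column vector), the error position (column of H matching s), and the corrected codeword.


s = (1, 1, 0, 1)^T, error position = 13, corrected codeword c = 111111111111111

Compute s = H r^T mod 2 one row at a time:
  s_1 = 1 + 1 + 1 + 1 + 1 + 0 + 1 + 1 = 7 ≡ 1 (mod 2).
  s_2 = 1 + 1 + 1 + 1 + 1 + 0 + 1 + 1 = 7 ≡ 1 (mod 2).
  s_3 = 1 + 1 + 1 + 1 + 1 + 1 + 1 + 1 = 8 ≡ 0 (mod 2).
  s_4 = 1 + 1 + 1 + 1 + 1 + 1 + 0 + 1 = 7 ≡ 1 (mod 2).
s = (1, 1, 0, 1)^T — this equals column 13 of H (binary 1101), so error is at position 13.
Correct: flip bit 13 of r = 111111111111011 to get c = 111111111111111.


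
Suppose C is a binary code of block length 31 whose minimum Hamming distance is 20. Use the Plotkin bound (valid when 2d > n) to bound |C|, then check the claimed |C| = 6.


Plotkin bound M ≤ 4; given |C| = 6 > bound (violated).

Check applicability: 2d = 40, n = 31.
2d − n = 9 > 0, so Plotkin applies.
Compute d/(2d−n) = 20/9 ≈ 2.2222.
⌊d/(2d−n)⌋ = 2.
Plotkin bound: M ≤ 2·2 = 4.
Given |C| = 6, check: VIOLATED.
This |C| is above the Plotkin bound, so no binary code with n = 31, d = 20 and 6 codewords exists.


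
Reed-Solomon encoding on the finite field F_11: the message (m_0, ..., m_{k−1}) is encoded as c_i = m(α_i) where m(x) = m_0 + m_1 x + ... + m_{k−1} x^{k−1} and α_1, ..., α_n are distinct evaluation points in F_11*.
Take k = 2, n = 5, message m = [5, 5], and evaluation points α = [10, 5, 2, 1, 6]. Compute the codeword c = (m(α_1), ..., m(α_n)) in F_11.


c = [0, 8, 4, 10, 2]

Message polynomial: m(x) = 5 + 5·x (mod 11).
For each evaluation point α_i, compute m(α_i) mod 11:
  α_1 = 10: Horner steps 5 → 0, so m(10) = 0.
  α_2 = 5: Horner steps 5 → 8, so m(5) = 8.
  α_3 = 2: Horner steps 5 → 4, so m(2) = 4.
  α_4 = 1: Horner steps 5 → 10, so m(1) = 10.
  α_5 = 6: Horner steps 5 → 2, so m(6) = 2.
Codeword c = [0, 8, 4, 10, 2] ∈ F_11^5.


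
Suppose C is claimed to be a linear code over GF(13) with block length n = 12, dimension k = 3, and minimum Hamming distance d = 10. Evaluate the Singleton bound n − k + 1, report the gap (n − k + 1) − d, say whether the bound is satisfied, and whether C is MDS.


Singleton RHS = n − k + 1 = 10, slack = 0, bound satisfied, MDS.

Singleton bound: d ≤ n − k + 1.
Here n = 12, k = 3, so n − k + 1 = 10.
Given d = 10, check d ≤ 10: YES.
Slack = (n − k + 1) − d = 0.
The code is MDS (slack = 0).
Description: the claimed parameters are [12, 3, 10]_13; such a code would be MDS (meets Singleton bound).


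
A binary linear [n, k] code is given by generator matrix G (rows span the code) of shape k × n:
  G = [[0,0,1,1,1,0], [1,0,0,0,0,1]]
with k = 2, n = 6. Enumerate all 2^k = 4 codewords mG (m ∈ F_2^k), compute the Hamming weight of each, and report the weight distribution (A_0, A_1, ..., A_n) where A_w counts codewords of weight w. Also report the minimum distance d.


Weight distribution: A_0 = 1, A_2 = 1, A_3 = 1, A_5 = 1. Minimum distance d = 2.

Enumerate all 2^2 = 4 messages m ∈ F_2^2.
For each, compute codeword c = mG in F_2^6, then tally its weight.
  m = 00 → c = 000000, weight = 0.
  m = 10 → c = 001110, weight = 3.
  m = 01 → c = 100001, weight = 2.
  m = 11 → c = 101111, weight = 5.
Tally weights:
  weight 0: 1 codewords.
  weight 2: 1 codewords.
  weight 3: 1 codewords.
  weight 5: 1 codewords.
Minimum distance d = smallest w > 0 with A_w > 0 = 2.
Sanity: Σ A_w = 4 = 2^2 = 4 ✓.


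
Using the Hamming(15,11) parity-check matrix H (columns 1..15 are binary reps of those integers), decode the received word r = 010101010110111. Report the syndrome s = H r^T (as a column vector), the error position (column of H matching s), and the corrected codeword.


s = (0, 1, 0, 1)^T, error position = 5, corrected codeword c = 010111010110111

Compute s = H r^T mod 2 one row at a time:
  s_1 = 1 + 0 + 1 + 1 + 0 + 1 + 1 + 1 = 6 ≡ 0 (mod 2).
  s_2 = 1 + 0 + 1 + 0 + 0 + 1 + 1 + 1 = 5 ≡ 1 (mod 2).
  s_3 = 1 + 0 + 1 + 0 + 1 + 1 + 1 + 1 = 6 ≡ 0 (mod 2).
  s_4 = 0 + 0 + 0 + 0 + 0 + 1 + 1 + 1 = 3 ≡ 1 (mod 2).
s = (0, 1, 0, 1)^T — this equals column 5 of H (binary 0101), so error is at position 5.
Correct: flip bit 5 of r = 010101010110111 to get c = 010111010110111.


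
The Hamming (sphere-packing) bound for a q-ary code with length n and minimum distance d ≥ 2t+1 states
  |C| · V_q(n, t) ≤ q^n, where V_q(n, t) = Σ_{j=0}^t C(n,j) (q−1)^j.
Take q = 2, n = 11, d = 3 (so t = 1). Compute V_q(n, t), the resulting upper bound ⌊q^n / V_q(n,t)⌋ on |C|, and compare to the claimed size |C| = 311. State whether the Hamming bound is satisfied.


V_q(n, t) = 12, q^n = 2048, Hamming bound = 170, |C| = 311 > bound (violated).

Step 1: Compute V_q(n, t) = Σ_{j=0}^1 C(n, j) (q−1)^j.
  j = 0: C(11,0)·(1)^0 = 1·1 = 1.
  j = 1: C(11,1)·(1)^1 = 11·1 = 11.
  V_q(n, t) = 1 + 11 = 12.
Step 2: q^n = 2^11 = 2048.
Step 3: Hamming bound ⌊q^n / V_q(n,t)⌋ = ⌊2048/12⌋ = 170.
Step 4: Compare |C| = 311 to 170: violated.
The claimed |C| lies above the Hamming bound, so no 2-ary code of length 11 with d ≥ 3 can have 311 codewords.


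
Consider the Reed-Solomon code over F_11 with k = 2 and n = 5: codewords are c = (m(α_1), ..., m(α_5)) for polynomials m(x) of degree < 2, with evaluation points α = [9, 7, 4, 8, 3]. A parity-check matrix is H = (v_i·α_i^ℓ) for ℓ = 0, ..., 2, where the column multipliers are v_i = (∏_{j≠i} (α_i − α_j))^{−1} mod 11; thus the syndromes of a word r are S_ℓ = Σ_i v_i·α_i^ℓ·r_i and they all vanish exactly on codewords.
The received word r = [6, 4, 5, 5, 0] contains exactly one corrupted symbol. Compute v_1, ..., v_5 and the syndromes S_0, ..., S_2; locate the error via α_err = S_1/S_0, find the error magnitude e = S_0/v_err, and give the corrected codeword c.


S = (8, 10, 7), error at position 3, error magnitude e = 4, c = [6, 4, 1, 5, 0].

Step 1: column multipliers v_i = (∏_{j≠i}(α_i − α_j))^{−1} mod 11.
  i = 1 (α = 9): (9−7)(9−4)(9−8)(9−3) = 2·5·1·6 = 60 ≡ 5, so v_1 = 5^{−1} = 9 (mod 11).
  i = 2 (α = 7): (7−9)(7−4)(7−8)(7−3) = (−2)·3·(−1)·4 = 24 ≡ 2, so v_2 = 2^{−1} = 6 (mod 11).
  i = 3 (α = 4): (4−9)(4−7)(4−8)(4−3) = (−5)·(−3)·(−4)·1 = −60 ≡ 6, so v_3 = 6^{−1} = 2 (mod 11).
  i = 4 (α = 8): (8−9)(8−7)(8−4)(8−3) = (−1)·1·4·5 = −20 ≡ 2, so v_4 = 2^{−1} = 6 (mod 11).
  i = 5 (α = 3): (3−9)(3−7)(3−4)(3−8) = (−6)·(−4)·(−1)·(−5) = 120 ≡ 10, so v_5 = 10^{−1} = 10 (mod 11).
  v = [9, 6, 2, 6, 10].
Step 2: syndromes of r = [6, 4, 5, 5, 0] (all sums mod 11).
  S_0 = Σ v_i r_i = 9·6 + 6·4 + 2·5 + 6·5 + 10·0 = 118 ≡ 8.
  S_1 = Σ v_i α_i r_i = 9·9·6 + 6·7·4 + 2·4·5 + 6·8·5 + 10·3·0 = 934 ≡ 10.
  α_i^2 mod 11 = [4, 5, 5, 9, 9].
  S_2 = Σ v_i α_i^2 r_i = 9·4·6 + 6·5·4 + 2·5·5 + 6·9·5 + 10·9·0 = 656 ≡ 7.
  S = (8, 10, 7) ≠ 0, so r is not a codeword (an error is present).
Step 3: locate the error. For a single error e at position i, S_ℓ = v_i·e·α_i^ℓ, so α_err = S_1/S_0.
  S_0^{−1} = 8^{−1} = 7 (mod 11), so α_err = 10·7 = 70 ≡ 4 = α_3. Error position i = 3.
  Consistency check: S_2/S_1 = 7·10 = 70 ≡ 4 = α_err ✓ (single-error assumption holds).
Step 4: error magnitude e = S_0/v_3 = S_0·∏_{j≠3}(α_3 − α_j) = 8·6 = 48 ≡ 4 (mod 11).
Step 5: correct position 3: c_3 = r_3 − e = 5 − 4 ≡ 1 (mod 11). Hence c = [6, 4, 1, 5, 0].
  Check: interpolating c through the α_i gives m(x) = 8 + 1·x (degree < 2) with m(α_i) = c_i for every i, so c is indeed a codeword.


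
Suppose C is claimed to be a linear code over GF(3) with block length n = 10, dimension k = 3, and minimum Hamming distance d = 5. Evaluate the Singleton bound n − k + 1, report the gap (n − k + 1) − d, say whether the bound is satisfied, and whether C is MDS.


Singleton RHS = n − k + 1 = 8, slack = 3, bound satisfied, not MDS.

Singleton bound: d ≤ n − k + 1.
Here n = 10, k = 3, so n − k + 1 = 8.
Given d = 5, check d ≤ 8: YES.
Slack = (n − k + 1) − d = 3.
The code is NOT MDS (slack = 3 > 0).
Description: the claimed parameters are [10, 3, 5]_3; such a code would be non-MDS.


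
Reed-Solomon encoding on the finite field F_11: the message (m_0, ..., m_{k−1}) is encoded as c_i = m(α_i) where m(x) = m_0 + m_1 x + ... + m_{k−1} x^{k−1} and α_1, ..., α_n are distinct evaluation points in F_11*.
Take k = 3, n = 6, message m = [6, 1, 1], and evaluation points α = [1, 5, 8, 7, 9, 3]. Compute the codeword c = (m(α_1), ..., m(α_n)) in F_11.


c = [8, 3, 1, 7, 8, 7]

Message polynomial: m(x) = 6 + 1·x + 1·x^2 (mod 11).
For each evaluation point α_i, compute m(α_i) mod 11:
  α_1 = 1: Horner steps 1 → 2 → 8, so m(1) = 8.
  α_2 = 5: Horner steps 1 → 6 → 3, so m(5) = 3.
  α_3 = 8: Horner steps 1 → 9 → 1, so m(8) = 1.
  α_4 = 7: Horner steps 1 → 8 → 7, so m(7) = 7.
  α_5 = 9: Horner steps 1 → 10 → 8, so m(9) = 8.
  α_6 = 3: Horner steps 1 → 4 → 7, so m(3) = 7.
Codeword c = [8, 3, 1, 7, 8, 7] ∈ F_11^6.


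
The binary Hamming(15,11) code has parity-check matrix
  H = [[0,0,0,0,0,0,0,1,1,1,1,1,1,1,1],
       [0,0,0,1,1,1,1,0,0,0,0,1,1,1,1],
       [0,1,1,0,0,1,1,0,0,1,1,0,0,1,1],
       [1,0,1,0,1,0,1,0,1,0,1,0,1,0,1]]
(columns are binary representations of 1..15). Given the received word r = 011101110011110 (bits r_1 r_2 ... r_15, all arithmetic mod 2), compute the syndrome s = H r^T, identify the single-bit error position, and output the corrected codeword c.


s = (1, 0, 0, 0)^T, error position = 8, corrected codeword c = 011101100011110

Compute s = H r^T mod 2 one row at a time:
  s_1 = 1 + 0 + 0 + 1 + 1 + 1 + 1 + 0 = 5 ≡ 1 (mod 2).
  s_2 = 1 + 0 + 1 + 1 + 1 + 1 + 1 + 0 = 6 ≡ 0 (mod 2).
  s_3 = 1 + 1 + 1 + 1 + 0 + 1 + 1 + 0 = 6 ≡ 0 (mod 2).
  s_4 = 0 + 1 + 0 + 1 + 0 + 1 + 1 + 0 = 4 ≡ 0 (mod 2).
s = (1, 0, 0, 0)^T — this equals column 8 of H (binary 1000), so error is at position 8.
Correct: flip bit 8 of r = 011101110011110 to get c = 011101100011110.


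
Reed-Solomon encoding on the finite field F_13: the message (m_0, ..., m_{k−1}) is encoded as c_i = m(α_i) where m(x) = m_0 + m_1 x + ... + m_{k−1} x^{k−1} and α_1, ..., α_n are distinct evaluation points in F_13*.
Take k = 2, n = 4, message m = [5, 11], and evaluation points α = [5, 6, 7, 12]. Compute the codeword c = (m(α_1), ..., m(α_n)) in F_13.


c = [8, 6, 4, 7]

Message polynomial: m(x) = 5 + 11·x (mod 13).
For each evaluation point α_i, compute m(α_i) mod 13:
  α_1 = 5: Horner steps 11 → 8, so m(5) = 8.
  α_2 = 6: Horner steps 11 → 6, so m(6) = 6.
  α_3 = 7: Horner steps 11 → 4, so m(7) = 4.
  α_4 = 12: Horner steps 11 → 7, so m(12) = 7.
Codeword c = [8, 6, 4, 7] ∈ F_13^4.


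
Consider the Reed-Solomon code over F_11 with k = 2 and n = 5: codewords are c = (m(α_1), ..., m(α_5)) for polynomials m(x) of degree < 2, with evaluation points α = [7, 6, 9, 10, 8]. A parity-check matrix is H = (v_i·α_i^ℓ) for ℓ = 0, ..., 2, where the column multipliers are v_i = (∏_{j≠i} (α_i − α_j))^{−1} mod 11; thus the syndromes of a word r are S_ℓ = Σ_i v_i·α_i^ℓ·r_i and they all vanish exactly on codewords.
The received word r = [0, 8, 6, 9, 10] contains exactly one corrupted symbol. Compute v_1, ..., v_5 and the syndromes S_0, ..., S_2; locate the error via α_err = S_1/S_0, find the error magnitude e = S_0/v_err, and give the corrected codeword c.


S = (10, 3, 2), error at position 5, error magnitude e = 7, c = [0, 8, 6, 9, 3].

Step 1: column multipliers v_i = (∏_{j≠i}(α_i − α_j))^{−1} mod 11.
  i = 1 (α = 7): (7−6)(7−9)(7−10)(7−8) = 1·(−2)·(−3)·(−1) = −6 ≡ 5, so v_1 = 5^{−1} = 9 (mod 11).
  i = 2 (α = 6): (6−7)(6−9)(6−10)(6−8) = (−1)·(−3)·(−4)·(−2) = 24 ≡ 2, so v_2 = 2^{−1} = 6 (mod 11).
  i = 3 (α = 9): (9−7)(9−6)(9−10)(9−8) = 2·3·(−1)·1 = −6 ≡ 5, so v_3 = 5^{−1} = 9 (mod 11).
  i = 4 (α = 10): (10−7)(10−6)(10−9)(10−8) = 3·4·1·2 = 24 ≡ 2, so v_4 = 2^{−1} = 6 (mod 11).
  i = 5 (α = 8): (8−7)(8−6)(8−9)(8−10) = 1·2·(−1)·(−2) = 4 ≡ 4, so v_5 = 4^{−1} = 3 (mod 11).
  v = [9, 6, 9, 6, 3].
Step 2: syndromes of r = [0, 8, 6, 9, 10] (all sums mod 11).
  S_0 = Σ v_i r_i = 9·0 + 6·8 + 9·6 + 6·9 + 3·10 = 186 ≡ 10.
  S_1 = Σ v_i α_i r_i = 9·7·0 + 6·6·8 + 9·9·6 + 6·10·9 + 3·8·10 = 1554 ≡ 3.
  α_i^2 mod 11 = [5, 3, 4, 1, 9].
  S_2 = Σ v_i α_i^2 r_i = 9·5·0 + 6·3·8 + 9·4·6 + 6·1·9 + 3·9·10 = 684 ≡ 2.
  S = (10, 3, 2) ≠ 0, so r is not a codeword (an error is present).
Step 3: locate the error. For a single error e at position i, S_ℓ = v_i·e·α_i^ℓ, so α_err = S_1/S_0.
  S_0^{−1} = 10^{−1} = 10 (mod 11), so α_err = 3·10 = 30 ≡ 8 = α_5. Error position i = 5.
  Consistency check: S_2/S_1 = 2·4 = 8 ≡ 8 = α_err ✓ (single-error assumption holds).
Step 4: error magnitude e = S_0/v_5 = S_0·∏_{j≠5}(α_5 − α_j) = 10·4 = 40 ≡ 7 (mod 11).
Step 5: correct position 5: c_5 = r_5 − e = 10 − 7 ≡ 3 (mod 11). Hence c = [0, 8, 6, 9, 3].
  Check: interpolating c through the α_i gives m(x) = 1 + 3·x (degree < 2) with m(α_i) = c_i for every i, so c is indeed a codeword.


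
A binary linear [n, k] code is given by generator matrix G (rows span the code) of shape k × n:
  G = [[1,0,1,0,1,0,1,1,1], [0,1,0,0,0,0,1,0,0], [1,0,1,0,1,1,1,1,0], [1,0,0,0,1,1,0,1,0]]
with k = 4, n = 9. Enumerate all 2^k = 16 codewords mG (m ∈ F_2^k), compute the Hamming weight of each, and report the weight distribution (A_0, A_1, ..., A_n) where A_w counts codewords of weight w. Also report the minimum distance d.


Weight distribution: A_0 = 1, A_2 = 4, A_4 = 5, A_6 = 6. Minimum distance d = 2.

Enumerate all 2^4 = 16 messages m ∈ F_2^4.
For each, compute codeword c = mG in F_2^9, then tally its weight.
  m = 0000 → c = 000000000, weight = 0.
  m = 1000 → c = 101010111, weight = 6.
  m = 0100 → c = 010000100, weight = 2.
  m = 1100 → c = 111010011, weight = 6.
  m = 0010 → c = 101011110, weight = 6.
  m = 1010 → c = 000001001, weight = 2.
  m = 0110 → c = 111011010, weight = 6.
  m = 1110 → c = 010001101, weight = 4.
  m = 0001 → c = 100011010, weight = 4.
  m = 1001 → c = 001001101, weight = 4.
  m = 0101 → c = 110011110, weight = 6.
  m = 1101 → c = 011001001, weight = 4.
  m = 0011 → c = 001000100, weight = 2.
  m = 1011 → c = 100010011, weight = 4.
  m = 0111 → c = 011000000, weight = 2.
  m = 1111 → c = 110010111, weight = 6.
Tally weights:
  weight 0: 1 codewords.
  weight 2: 4 codewords.
  weight 4: 5 codewords.
  weight 6: 6 codewords.
Minimum distance d = smallest w > 0 with A_w > 0 = 2.
Sanity: Σ A_w = 16 = 2^4 = 16 ✓.


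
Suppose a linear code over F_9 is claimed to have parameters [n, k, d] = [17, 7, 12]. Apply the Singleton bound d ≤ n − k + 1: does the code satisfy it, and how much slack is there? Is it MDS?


Singleton RHS = n − k + 1 = 11, slack = -1, bound violated (no such code; not MDS).

Singleton bound: d ≤ n − k + 1.
Here n = 17, k = 7, so n − k + 1 = 11.
Given d = 12, check d ≤ 11: NO.
Slack = (n − k + 1) − d = -1.
The slack is negative: d = 12 exceeds n − k + 1 = 11 by 1, so the Singleton bound is violated and no linear [17, 7, 12]_9 code can exist. In particular it is not MDS (MDS requires d = n − k + 1 exactly).
Description: the claimed parameters are [17, 7, 12]_9; such a code would be impossible (violates the Singleton bound).


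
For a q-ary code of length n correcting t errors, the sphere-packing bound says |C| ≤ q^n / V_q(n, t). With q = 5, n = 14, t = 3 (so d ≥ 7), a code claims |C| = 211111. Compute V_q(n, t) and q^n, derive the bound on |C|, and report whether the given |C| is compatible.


V_q(n, t) = 24809, q^n = 6103515625, Hamming bound = 246020, |C| = 211111 ≤ bound (satisfied).

Step 1: Compute V_q(n, t) = Σ_{j=0}^3 C(n, j) (q−1)^j.
  j = 0: C(14,0)·(4)^0 = 1·1 = 1.
  j = 1: C(14,1)·(4)^1 = 14·4 = 56.
  j = 2: C(14,2)·(4)^2 = 91·16 = 1456.
  j = 3: C(14,3)·(4)^3 = 364·64 = 23296.
  V_q(n, t) = 1 + 56 + 1456 + 23296 = 24809.
Step 2: q^n = 5^14 = 6103515625.
Step 3: Hamming bound ⌊q^n / V_q(n,t)⌋ = ⌊6103515625/24809⌋ = 246020.
Step 4: Compare |C| = 211111 to 246020: satisfied.
The claimed |C| lies below the Hamming bound.


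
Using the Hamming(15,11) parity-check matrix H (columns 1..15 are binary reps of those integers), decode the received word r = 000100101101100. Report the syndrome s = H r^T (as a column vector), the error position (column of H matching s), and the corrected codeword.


s = (0, 0, 0, 1)^T, error position = 1, corrected codeword c = 100100101101100

Compute s = H r^T mod 2 one row at a time:
  s_1 = 0 + 1 + 1 + 0 + 1 + 1 + 0 + 0 = 4 ≡ 0 (mod 2).
  s_2 = 1 + 0 + 0 + 1 + 1 + 1 + 0 + 0 = 4 ≡ 0 (mod 2).
  s_3 = 0 + 0 + 0 + 1 + 1 + 0 + 0 + 0 = 2 ≡ 0 (mod 2).
  s_4 = 0 + 0 + 0 + 1 + 1 + 0 + 1 + 0 = 3 ≡ 1 (mod 2).
s = (0, 0, 0, 1)^T — this equals column 1 of H (binary 0001), so error is at position 1.
Correct: flip bit 1 of r = 000100101101100 to get c = 100100101101100.


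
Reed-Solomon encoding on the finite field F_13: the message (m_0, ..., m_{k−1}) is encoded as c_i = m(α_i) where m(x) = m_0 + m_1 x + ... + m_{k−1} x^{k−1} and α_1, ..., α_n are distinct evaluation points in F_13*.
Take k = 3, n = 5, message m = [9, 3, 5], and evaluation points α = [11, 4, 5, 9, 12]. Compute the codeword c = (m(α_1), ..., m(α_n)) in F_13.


c = [10, 10, 6, 12, 11]

Message polynomial: m(x) = 9 + 3·x + 5·x^2 (mod 13).
For each evaluation point α_i, compute m(α_i) mod 13:
  α_1 = 11: Horner steps 5 → 6 → 10, so m(11) = 10.
  α_2 = 4: Horner steps 5 → 10 → 10, so m(4) = 10.
  α_3 = 5: Horner steps 5 → 2 → 6, so m(5) = 6.
  α_4 = 9: Horner steps 5 → 9 → 12, so m(9) = 12.
  α_5 = 12: Horner steps 5 → 11 → 11, so m(12) = 11.
Codeword c = [10, 10, 6, 12, 11] ∈ F_13^5.


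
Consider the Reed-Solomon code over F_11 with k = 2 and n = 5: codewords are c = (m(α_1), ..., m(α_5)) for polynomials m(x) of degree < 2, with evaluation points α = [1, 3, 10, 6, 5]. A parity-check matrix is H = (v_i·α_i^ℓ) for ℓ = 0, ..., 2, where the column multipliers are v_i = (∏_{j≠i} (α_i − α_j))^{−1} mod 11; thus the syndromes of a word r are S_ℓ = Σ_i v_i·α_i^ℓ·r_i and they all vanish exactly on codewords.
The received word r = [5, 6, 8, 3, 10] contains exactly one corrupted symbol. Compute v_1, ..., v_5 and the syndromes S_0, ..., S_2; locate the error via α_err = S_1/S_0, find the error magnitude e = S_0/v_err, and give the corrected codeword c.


S = (1, 3, 9), error at position 2, error magnitude e = 4, c = [5, 2, 8, 3, 10].

Step 1: column multipliers v_i = (∏_{j≠i}(α_i − α_j))^{−1} mod 11.
  i = 1 (α = 1): (1−3)(1−10)(1−6)(1−5) = (−2)·(−9)·(−5)·(−4) = 360 ≡ 8, so v_1 = 8^{−1} = 7 (mod 11).
  i = 2 (α = 3): (3−1)(3−10)(3−6)(3−5) = 2·(−7)·(−3)·(−2) = −84 ≡ 4, so v_2 = 4^{−1} = 3 (mod 11).
  i = 3 (α = 10): (10−1)(10−3)(10−6)(10−5) = 9·7·4·5 = 1260 ≡ 6, so v_3 = 6^{−1} = 2 (mod 11).
  i = 4 (α = 6): (6−1)(6−3)(6−10)(6−5) = 5·3·(−4)·1 = −60 ≡ 6, so v_4 = 6^{−1} = 2 (mod 11).
  i = 5 (α = 5): (5−1)(5−3)(5−10)(5−6) = 4·2·(−5)·(−1) = 40 ≡ 7, so v_5 = 7^{−1} = 8 (mod 11).
  v = [7, 3, 2, 2, 8].
Step 2: syndromes of r = [5, 6, 8, 3, 10] (all sums mod 11).
  S_0 = Σ v_i r_i = 7·5 + 3·6 + 2·8 + 2·3 + 8·10 = 155 ≡ 1.
  S_1 = Σ v_i α_i r_i = 7·1·5 + 3·3·6 + 2·10·8 + 2·6·3 + 8·5·10 = 685 ≡ 3.
  α_i^2 mod 11 = [1, 9, 1, 3, 3].
  S_2 = Σ v_i α_i^2 r_i = 7·1·5 + 3·9·6 + 2·1·8 + 2·3·3 + 8·3·10 = 471 ≡ 9.
  S = (1, 3, 9) ≠ 0, so r is not a codeword (an error is present).
Step 3: locate the error. For a single error e at position i, S_ℓ = v_i·e·α_i^ℓ, so α_err = S_1/S_0.
  S_0^{−1} = 1^{−1} = 1 (mod 11), so α_err = 3·1 = 3 ≡ 3 = α_2. Error position i = 2.
  Consistency check: S_2/S_1 = 9·4 = 36 ≡ 3 = α_err ✓ (single-error assumption holds).
Step 4: error magnitude e = S_0/v_2 = S_0·∏_{j≠2}(α_2 − α_j) = 1·4 = 4 ≡ 4 (mod 11).
Step 5: correct position 2: c_2 = r_2 − e = 6 − 4 ≡ 2 (mod 11). Hence c = [5, 2, 8, 3, 10].
  Check: interpolating c through the α_i gives m(x) = 1 + 4·x (degree < 2) with m(α_i) = c_i for every i, so c is indeed a codeword.
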